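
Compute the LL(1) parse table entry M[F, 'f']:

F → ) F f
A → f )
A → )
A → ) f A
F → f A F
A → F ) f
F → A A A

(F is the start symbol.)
F → f A F, F → A A A

To find M[F, 'f'], we find productions for F where 'f' is in the predict set (PREDICT(N → α) = (FIRST(α) \ {ε}) ∪ (FOLLOW(N) if α ⇒* ε)).

Relevant sets:
  FIRST(A) = { ')', 'f' }

F → ) F f: PREDICT = { ')' }
F → f A F: PREDICT = { 'f' }
  'f' is in predict set, so this production goes in M[F, 'f']
F → A A A: PREDICT = { ')', 'f' }
  'f' is in predict set, so this production goes in M[F, 'f']

M[F, 'f'] = F → f A F, F → A A A  (a multiply-defined cell — the grammar is not LL(1))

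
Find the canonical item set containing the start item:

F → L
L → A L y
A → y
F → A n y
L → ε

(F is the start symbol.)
{ [A → . y], [F → . A n y], [F → . L], [F' → . F], [L → . A L y], [L → .] }

First, augment the grammar with F' → F
I₀ = CLOSURE({ [F' → . F] }):
  [F' → . F] has the dot before F: add [F → . L], [F → . A n y]
  [F → . L] has the dot before L: add [L → . A L y], [L → .]
  [F → . A n y] has the dot before A: add [A → . y]
No further items can be added.

I₀ = { [A → . y], [F → . A n y], [F → . L], [F' → . F], [L → . A L y], [L → .] }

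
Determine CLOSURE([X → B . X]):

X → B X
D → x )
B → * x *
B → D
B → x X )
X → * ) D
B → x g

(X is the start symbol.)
{ [B → . * x *], [B → . D], [B → . x X )], [B → . x g], [D → . x )], [X → . * ) D], [X → . B X], [X → B . X] }

To compute CLOSURE, for each item [A → α.Bβ] where B is a non-terminal, add [B → .γ] for all productions B → γ; repeat for the newly added items until nothing changes.

Start with: [X → B . X]
  [X → B . X] has the dot before X: add [X → . B X], [X → . * ) D]
  [X → . B X] has the dot before B: add [B → . * x *], [B → . D], [B → . x X )], [B → . x g]
  [B → . D] has the dot before D: add [D → . x )]
No further items can be added.

CLOSURE = { [B → . * x *], [B → . D], [B → . x X )], [B → . x g], [D → . x )], [X → . * ) D], [X → . B X], [X → B . X] }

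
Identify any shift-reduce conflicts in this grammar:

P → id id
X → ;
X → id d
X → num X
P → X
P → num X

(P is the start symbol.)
Augment with P' → P and build the canonical LR(0) collection (I0 = CLOSURE({[P' → . P]}), then GOTO on every symbol after a dot until no new states appear). It has 12 states:
  I0: { [P → . X], [P → . id id], [P → . num X], [P' → . P], [X → . ;], [X → . id d], [X → . num X] }  — shift
  I1: { [X → ; .] }  — reduce
  I2: { [P' → P .] }  — accept
  I3: { [P → X .] }  — reduce
  I4: { [P → id . id], [X → id . d] }  — shift
  I5: { [P → num . X], [X → . ;], [X → . id d], [X → . num X], [X → num . X] }  — shift
  I6: { [P → num X .], [X → num X .] }  — 2 reduces
  I7: { [X → id . d] }  — shift
  I8: { [X → . ;], [X → . id d], [X → . num X], [X → num . X] }  — shift
  I9: { [X → num X .] }  — reduce
  I10: { [X → id d .] }  — reduce
  I11: { [P → id id .] }  — reduce

No state contains both a complete item and a shift item.

Answer: No shift-reduce conflicts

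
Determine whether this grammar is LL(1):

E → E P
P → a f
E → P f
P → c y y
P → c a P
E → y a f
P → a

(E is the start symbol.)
No. Predict set conflict for E: { 'a', 'c' }

Relevant sets:
  FIRST(E) = { 'a', 'c', 'y' }
  FIRST(P) = { 'a', 'c' }

For E:
  PREDICT(E → E P) = { 'a', 'c', 'y' }
  PREDICT(E → P f) = { 'a', 'c' }
  PREDICT(E → y a f) = { 'y' }
For P:
  PREDICT(P → a f) = { 'a' }
  PREDICT(P → c y y) = { 'c' }
  PREDICT(P → c a P) = { 'c' }
  PREDICT(P → a) = { 'a' }

Conflict found: Predict set conflict for E: { 'a', 'c' }
The grammar is NOT LL(1).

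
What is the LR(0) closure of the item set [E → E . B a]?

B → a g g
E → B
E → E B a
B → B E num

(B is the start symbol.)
To compute CLOSURE, for each item [A → α.Bβ] where B is a non-terminal, add [B → .γ] for all productions B → γ; repeat for the newly added items until nothing changes.

Start with: [E → E . B a]
  [E → E . B a] has the dot before B: add [B → . a g g], [B → . B E num]
No further items can be added.

CLOSURE = { [B → . B E num], [B → . a g g], [E → E . B a] }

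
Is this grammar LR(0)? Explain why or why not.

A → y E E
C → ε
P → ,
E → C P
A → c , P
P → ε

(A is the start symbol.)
A grammar is LR(0) if no state in the canonical LR(0) collection has:
  - both a shift item (dot before a terminal) and a complete item (shift-reduce conflict), or
  - two or more complete items (reduce-reduce conflict; the accept item [A' → A .] counts as a complete item here).

Augment with A' → A and build the canonical LR(0) collection (I0 = CLOSURE({[A' → . A]}), then GOTO on every symbol after a dot until no new states appear). It has 11 states:
  I0: { [A → . c , P], [A → . y E E], [A' → . A] }  — shift
  I1: { [A' → A .] }  — accept
  I2: { [A → c . , P] }  — shift
  I3: { [A → y . E E], [C → .], [E → . C P] }  — reduce
  I4: { [E → C . P], [P → . ,], [P → .] }  — shift, reduce
  I5: { [A → y E . E], [C → .], [E → . C P] }  — reduce
  I6: { [A → y E E .] }  — reduce
  I7: { [P → , .] }  — reduce
  I8: { [E → C P .] }  — reduce
  I9: { [A → c , . P], [P → . ,], [P → .] }  — shift, reduce
  I10: { [A → c , P .] }  — reduce

Conflict in state I4:
  Shift-reduce conflict between [P → .] and [P → . ,]
So the grammar is NOT LR(0).

Answer: No. Shift-reduce conflict between [P → .] and [P → . ,]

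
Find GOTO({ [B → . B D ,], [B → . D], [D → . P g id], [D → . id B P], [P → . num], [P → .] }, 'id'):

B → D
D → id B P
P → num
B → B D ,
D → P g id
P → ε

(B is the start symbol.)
GOTO(I, 'id') = CLOSURE({ [A → αX.β] : [A → α.Xβ] ∈ I, X = 'id' })

Items with dot before 'id', with the dot advanced:
  [D → . id B P] → [D → id . B P]
Closure of the advanced items:
  [D → id . B P] has the dot before B: add [B → . D], [B → . B D ,]
  [B → . D] has the dot before D: add [D → . id B P], [D → . P g id]
  [D → . P g id] has the dot before P: add [P → . num], [P → .]

GOTO = { [B → . B D ,], [B → . D], [D → . P g id], [D → . id B P], [D → id . B P], [P → . num], [P → .] }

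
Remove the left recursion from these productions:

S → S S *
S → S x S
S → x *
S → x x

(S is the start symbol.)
S → x * S'
S → x x S'
S' → S * S'
S' → x S S'
S' → ε

S is directly left-recursive. The standard transformation for
  A → A α₁ | ... | A α_m | β₁ | ... | β_n
is
  A  → β₁ A' | ... | β_n A'
  A' → α₁ A' | ... | α_m A' | ε

S → x * becomes S → x * S'
S → x x becomes S → x x S'
S → S S * becomes S' → S * S'
S → S x S becomes S' → x S S'
Add S' → ε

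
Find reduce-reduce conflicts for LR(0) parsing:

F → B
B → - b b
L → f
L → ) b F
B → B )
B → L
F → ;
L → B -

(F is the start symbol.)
Augment with F' → F and build the canonical LR(0) collection (I0 = CLOSURE({[F' → . F]}), then GOTO on every symbol after a dot until no new states appear). It has 14 states:
  I0: { [B → . - b b], [B → . B )], [B → . L], [F → . ;], [F → . B], [F' → . F], [L → . ) b F], [L → . B -], [L → . f] }  — shift
  I1: { [L → ) . b F] }  — shift
  I2: { [B → - . b b] }  — shift
  I3: { [F → ; .] }  — reduce
  I4: { [B → B . )], [F → B .], [L → B . -] }  — shift, reduce
  I5: { [F' → F .] }  — accept
  I6: { [B → L .] }  — reduce
  I7: { [L → f .] }  — reduce
  I8: { [B → B ) .] }  — reduce
  I9: { [L → B - .] }  — reduce
  I10: { [B → - b . b] }  — shift
  I11: { [B → - b b .] }  — reduce
  I12: { [B → . - b b], [B → . B )], [B → . L], [F → . ;], [F → . B], [L → ) b . F], [L → . ) b F], [L → . B -], [L → . f] }  — shift
  I13: { [L → ) b F .] }  — reduce

No state contains more than one complete item.

Answer: No reduce-reduce conflicts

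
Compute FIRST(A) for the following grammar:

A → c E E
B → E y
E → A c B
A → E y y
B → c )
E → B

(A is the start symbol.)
FIRST sets of the other non-terminals involved (by the same procedure, iterated to a fixed point):
  FIRST(E) = { 'c' }

From A → c E E:
  - c is a terminal: add 'c' and stop
From A → E y y:
  - E is a non-terminal: add FIRST(E) \ {ε} = { 'c' }
    E is not nullable, so stop

Collecting: FIRST(A) = { 'c' }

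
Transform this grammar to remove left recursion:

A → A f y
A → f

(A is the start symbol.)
A → f A'
A' → f y A'
A' → ε

A is directly left-recursive. The standard transformation for
  A → A α₁ | ... | A α_m | β₁ | ... | β_n
is
  A  → β₁ A' | ... | β_n A'
  A' → α₁ A' | ... | α_m A' | ε

A → f becomes A → f A'
A → A f y becomes A' → f y A'
Add A' → ε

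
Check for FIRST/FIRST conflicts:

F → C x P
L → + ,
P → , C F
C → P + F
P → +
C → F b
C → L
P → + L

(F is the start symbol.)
FIRST sets of the non-terminals at (or reachable through a nullable prefix from) the front of some alternative:
  FIRST(P) = { '+', ',' }
  FIRST(F) = { '+', ',' }
  FIRST(L) = { '+' }

Productions for P:
  P → , C F: FIRST = { ',' }
  P → +: FIRST = { '+' }
  P → + L: FIRST = { '+' }
Productions for C:
  C → P + F: FIRST = { '+', ',' }
  C → F b: FIRST = { '+', ',' }
  C → L: FIRST = { '+' }
F, L have only one production, so no FIRST/FIRST conflict is possible there.

Conflict for P: P → + and P → + L
  Overlap: { '+' }
Conflict for C: C → P + F and C → F b
  Overlap: { '+', ',' }
Conflict for C: C → P + F and C → L
  Overlap: { '+' }
Conflict for C: C → F b and C → L
  Overlap: { '+' }

Answer: Yes. P → '+' / P → '+' L on { '+' }; C → P '+' F / C → F b on { '+', ',' }; C → P '+' F / C → L on { '+' }; C → F b / C → L on { '+' }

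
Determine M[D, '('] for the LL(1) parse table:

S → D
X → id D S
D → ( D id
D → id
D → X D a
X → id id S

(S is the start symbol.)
To find M[D, '('], we find productions for D where '(' is in the predict set (PREDICT(N → α) = (FIRST(α) \ {ε}) ∪ (FOLLOW(N) if α ⇒* ε)).

Relevant sets:
  FIRST(X) = { 'id' }

D → ( D id: PREDICT = { '(' }
  '(' is in predict set, so this production goes in M[D, '(']
D → id: PREDICT = { 'id' }
D → X D a: PREDICT = { 'id' }

M[D, '('] = D → ( D id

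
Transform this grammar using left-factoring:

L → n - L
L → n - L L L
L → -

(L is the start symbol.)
L → n - L L'
L' → ε
L' → L L
L → -

Left-factoring transforms A → αβ₁ | αβ₂ into A → αA' and A' → β₁ | β₂
(α is the longest common prefix among the alternatives). Repeat until
no nonterminal has two alternatives with a common prefix.

Round 1: L has alternatives sharing prefix 'n - L'. Introduce L': L → n - L L'
  Add: L' → ε
  Add: L' → L L

No remaining common prefixes — done.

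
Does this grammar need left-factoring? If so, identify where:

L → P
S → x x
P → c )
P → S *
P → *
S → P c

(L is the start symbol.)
No, left-factoring is not needed

Left-factoring is needed when two productions for the same non-terminal
share a common prefix on the right-hand side.

Productions for S:
  S → x x
  S → P c
Productions for P:
  P → c )
  P → S *
  P → *

No common prefixes found.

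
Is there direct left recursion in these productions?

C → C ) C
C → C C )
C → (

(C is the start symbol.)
C → C ) C: LEFT RECURSIVE (starts with C)
C → C C ): LEFT RECURSIVE (starts with C)
C → (: starts with '('

The grammar has direct left recursion on: C.

Answer: Yes, C is left-recursive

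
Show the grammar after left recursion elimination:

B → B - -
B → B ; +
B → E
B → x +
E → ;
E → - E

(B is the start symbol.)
B is directly left-recursive. The standard transformation for
  A → A α₁ | ... | A α_m | β₁ | ... | β_n
is
  A  → β₁ A' | ... | β_n A'
  A' → α₁ A' | ... | α_m A' | ε

B → E becomes B → E B'
B → x + becomes B → x + B'
B → B - - becomes B' → - - B'
B → B ; + becomes B' → ; + B'
Add B' → ε

Productions for other non-terminals are unchanged:
  E → ;
  E → - E

Resulting grammar:
B → E B'
B → x + B'
B' → - - B'
B' → ; + B'
B' → ε
E → ;
E → - E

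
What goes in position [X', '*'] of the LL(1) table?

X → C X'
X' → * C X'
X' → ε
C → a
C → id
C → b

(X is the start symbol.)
X' → * C X'

To find M[X', '*'], we find productions for X' where '*' is in the predict set (PREDICT(N → α) = (FIRST(α) \ {ε}) ∪ (FOLLOW(N) if α ⇒* ε)).

Relevant sets:
  FOLLOW(X') = { $ }

X' → * C X': PREDICT = { '*' }
  '*' is in predict set, so this production goes in M[X', '*']
X' → ε: PREDICT = { $ }

M[X', '*'] = X' → * C X'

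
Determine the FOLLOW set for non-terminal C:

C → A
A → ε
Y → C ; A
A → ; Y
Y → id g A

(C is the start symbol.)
{ $, ';' }

To compute FOLLOW(C), find every occurrence of C on a right-hand side N → α C β: add FIRST(β) \ {ε}, and if β is empty or nullable also add FOLLOW(N). Iterate to a fixed point.

C is the start symbol, so $ ∈ FOLLOW(C).
In Y → C ; A: C is followed by ';' A, add FIRST(';' A) \ {ε} = { ';' }

Taking the union: FOLLOW(C) = { $, ';' }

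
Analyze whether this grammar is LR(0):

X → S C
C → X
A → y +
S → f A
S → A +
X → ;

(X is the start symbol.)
Augment with X' → X and build the canonical LR(0) collection (I0 = CLOSURE({[X' → . X]}), then GOTO on every symbol after a dot until no new states appear). It has 12 states:
  I0: { [A → . y +], [S → . A +], [S → . f A], [X → . ;], [X → . S C], [X' → . X] }  — shift
  I1: { [X → ; .] }  — reduce
  I2: { [S → A . +] }  — shift
  I3: { [A → . y +], [C → . X], [S → . A +], [S → . f A], [X → . ;], [X → . S C], [X → S . C] }  — shift
  I4: { [X' → X .] }  — accept
  I5: { [A → . y +], [S → f . A] }  — shift
  I6: { [A → y . +] }  — shift
  I7: { [A → y + .] }  — reduce
  I8: { [S → f A .] }  — reduce
  I9: { [X → S C .] }  — reduce
  I10: { [C → X .] }  — reduce
  I11: { [S → A + .] }  — reduce

Every state is either a pure shift/goto state or contains exactly one complete item and nothing to shift — no conflicts. The grammar is LR(0).

Answer: Yes, the grammar is LR(0)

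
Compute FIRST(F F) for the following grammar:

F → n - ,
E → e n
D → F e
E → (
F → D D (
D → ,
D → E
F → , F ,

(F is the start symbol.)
FIRST sets of the non-terminals involved (from the grammar, by fixed-point iteration):
  FIRST(F) = { '(', ',', 'e', 'n' }

To compute FIRST(F F), process the symbols left to right:
Symbol F is a non-terminal. Add FIRST(F) \ {ε} = { '(', ',', 'e', 'n' }
F is not nullable (ε ∉ FIRST(F)), so stop here.
FIRST(F F) = { '(', ',', 'e', 'n' }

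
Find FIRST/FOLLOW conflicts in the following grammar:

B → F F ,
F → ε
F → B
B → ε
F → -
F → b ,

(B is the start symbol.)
A FIRST/FOLLOW conflict occurs when a non-terminal N has a nullable alternative N → β (β ⇒* ε) and another alternative N → α with FIRST(α) ∩ FOLLOW(N) ≠ ∅: on such a lookahead the parser cannot decide between expanding α and letting N vanish via β.

Nullable non-terminals: B, F.
FIRST sets used below: FIRST(F) = { ',', '-', 'b', ε }, FIRST(B) = { ',', '-', 'b', ε }

B: nullable alternative(s) B → ε; FOLLOW(B) = { $, ',', '-', 'b' }
  B → F F ,: FIRST \ {ε} = { ',', '-', 'b' } — overlaps FOLLOW(B) on { ',', '-', 'b' }: CONFLICT
  B → ε: FIRST \ {ε} = { } — this is the only nullable alternative, skip

F: nullable alternative(s) F → ε, F → B; FOLLOW(F) = { ',', '-', 'b' }
  F → ε: FIRST \ {ε} = { } — disjoint from FOLLOW(F)
  F → B: FIRST \ {ε} = { ',', '-', 'b' } — overlaps FOLLOW(F) on { ',', '-', 'b' }: CONFLICT
  F → -: FIRST \ {ε} = { '-' } — overlaps FOLLOW(F) on { '-' }: CONFLICT
  F → b ,: FIRST \ {ε} = { 'b' } — overlaps FOLLOW(F) on { 'b' }: CONFLICT

So the grammar has 4 FIRST/FOLLOW conflicts (marked CONFLICT above).

Answer: Yes. B → F F ',' with FOLLOW(B) on { ',', '-', 'b' }; F → B with FOLLOW(F) on { ',', '-', 'b' }; F → '-' with FOLLOW(F) on { '-' }; F → b ',' with FOLLOW(F) on { 'b' }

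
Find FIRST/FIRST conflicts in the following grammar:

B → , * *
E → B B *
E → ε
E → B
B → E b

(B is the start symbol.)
Yes. B → ',' '*' '*' / B → E b on { ',' }; E → B B '*' / E → B on { ',', 'b' }

A FIRST/FIRST conflict occurs when two productions N → α and N → β for the same non-terminal have FIRST(α) ∩ FIRST(β) ≠ ∅ (with ε ∈ FIRST of a nullable right-hand side, so two nullable alternatives also conflict).

FIRST sets of the non-terminals at (or reachable through a nullable prefix from) the front of some alternative:
  FIRST(E) = { ',', 'b', ε }
  FIRST(B) = { ',', 'b' }

Productions for B:
  B → , * *: FIRST = { ',' }
  B → E b: FIRST = { ',', 'b' }
Productions for E:
  E → B B *: FIRST = { ',', 'b' }
  E → ε: FIRST = { ε }
  E → B: FIRST = { ',', 'b' }

Conflict for B: B → , * * and B → E b
  Overlap: { ',' }
Conflict for E: E → B B * and E → B
  Overlap: { ',', 'b' }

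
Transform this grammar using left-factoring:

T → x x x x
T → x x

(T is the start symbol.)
Left-factoring transforms A → αβ₁ | αβ₂ into A → αA' and A' → β₁ | β₂
(α is the longest common prefix among the alternatives). Repeat until
no nonterminal has two alternatives with a common prefix.

Round 1: T has alternatives sharing prefix 'x x'. Introduce T': T → x x T'
  Add: T' → x x
  Add: T' → ε

No remaining common prefixes — done.

Resulting grammar:
T → x x T'
T' → x x
T' → ε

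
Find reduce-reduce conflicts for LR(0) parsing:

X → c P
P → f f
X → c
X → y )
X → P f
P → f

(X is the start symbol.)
Augment with X' → X and build the canonical LR(0) collection (I0 = CLOSURE({[X' → . X]}), then GOTO on every symbol after a dot until no new states appear). It has 10 states:
  I0: { [P → . f f], [P → . f], [X → . P f], [X → . c P], [X → . c], [X → . y )], [X' → . X] }  — shift
  I1: { [X → P . f] }  — shift
  I2: { [X' → X .] }  — accept
  I3: { [P → . f f], [P → . f], [X → c . P], [X → c .] }  — shift, reduce
  I4: { [P → f . f], [P → f .] }  — shift, reduce
  I5: { [X → y . )] }  — shift
  I6: { [X → y ) .] }  — reduce
  I7: { [P → f f .] }  — reduce
  I8: { [X → c P .] }  — reduce
  I9: { [X → P f .] }  — reduce

No state contains more than one complete item.

Answer: No reduce-reduce conflicts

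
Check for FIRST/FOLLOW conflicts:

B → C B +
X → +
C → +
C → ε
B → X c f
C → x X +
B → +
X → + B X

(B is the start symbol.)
A FIRST/FOLLOW conflict occurs when a non-terminal N has a nullable alternative N → β (β ⇒* ε) and another alternative N → α with FIRST(α) ∩ FOLLOW(N) ≠ ∅: on such a lookahead the parser cannot decide between expanding α and letting N vanish via β.

Nullable non-terminals: C.

C: nullable alternative(s) C → ε; FOLLOW(C) = { '+', 'x' }
  C → +: FIRST \ {ε} = { '+' } — overlaps FOLLOW(C) on { '+' }: CONFLICT
  C → ε: FIRST \ {ε} = { } — this is the only nullable alternative, skip
  C → x X +: FIRST \ {ε} = { 'x' } — overlaps FOLLOW(C) on { 'x' }: CONFLICT

B, X have no nullable alternative, so no FIRST/FOLLOW check is needed there.

So the grammar has 2 FIRST/FOLLOW conflicts (marked CONFLICT above).

Answer: Yes. C → '+' with FOLLOW(C) on { '+' }; C → x X '+' with FOLLOW(C) on { 'x' }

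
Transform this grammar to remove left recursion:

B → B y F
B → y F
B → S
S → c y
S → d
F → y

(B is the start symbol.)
B → y F B'
B → S B'
B' → y F B'
B' → ε
S → c y
S → d
F → y

B is directly left-recursive. The standard transformation for
  A → A α₁ | ... | A α_m | β₁ | ... | β_n
is
  A  → β₁ A' | ... | β_n A'
  A' → α₁ A' | ... | α_m A' | ε

B → y F becomes B → y F B'
B → S becomes B → S B'
B → B y F becomes B' → y F B'
Add B' → ε

Productions for other non-terminals are unchanged:
  S → c y
  S → d
  F → y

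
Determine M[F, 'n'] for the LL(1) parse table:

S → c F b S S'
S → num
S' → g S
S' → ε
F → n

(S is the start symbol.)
F → n

To find M[F, 'n'], we find productions for F where 'n' is in the predict set (PREDICT(N → α) = (FIRST(α) \ {ε}) ∪ (FOLLOW(N) if α ⇒* ε)).

F → n: PREDICT = { 'n' }
  'n' is in predict set, so this production goes in M[F, 'n']

M[F, 'n'] = F → n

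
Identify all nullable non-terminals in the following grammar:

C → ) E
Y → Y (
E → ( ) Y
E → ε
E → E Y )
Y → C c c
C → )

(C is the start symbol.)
A non-terminal is nullable if it can derive ε (the empty string): either it has an ε-production, or it has a production whose right-hand side consists entirely of nullable non-terminals.

ε-productions: E → ε
So E is immediately nullable.
No further non-terminal can be added: every production for the remaining non-terminals contains a terminal or a non-nullable non-terminal.
Nullable = { 'E' }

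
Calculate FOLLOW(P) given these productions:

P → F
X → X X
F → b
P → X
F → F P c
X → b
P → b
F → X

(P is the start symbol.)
P is the start symbol, so $ ∈ FOLLOW(P).
In F → F P c: P is followed by c, add FIRST(c) \ {ε} = { 'c' }

Taking the union: FOLLOW(P) = { $, 'c' }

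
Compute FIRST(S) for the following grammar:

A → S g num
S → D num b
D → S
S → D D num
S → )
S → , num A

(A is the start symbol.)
{ ')', ',' }

To compute FIRST(S), examine every production with S on the left-hand side, reading each right-hand side left to right until a non-nullable symbol is reached.

FIRST sets of the other non-terminals involved (by the same procedure, iterated to a fixed point):
  FIRST(D) = { ')', ',' }

From S → D num b:
  - D is a non-terminal: add FIRST(D) \ {ε} = { ')', ',' }
    D is not nullable, so stop
From S → D D num:
  - D is a non-terminal: add FIRST(D) \ {ε} = { ')', ',' }
    D is not nullable, so stop
From S → ):
  - ')' is a terminal: add ')' and stop
From S → , num A:
  - ',' is a terminal: add ',' and stop

Collecting: FIRST(S) = { ')', ',' }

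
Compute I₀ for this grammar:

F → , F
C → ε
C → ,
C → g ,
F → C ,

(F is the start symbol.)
First, augment the grammar with F' → F
I₀ = CLOSURE({ [F' → . F] }):
  [F' → . F] has the dot before F: add [F → . , F], [F → . C ,]
  [F → . C ,] has the dot before C: add [C → .], [C → . ,], [C → . g ,]
No further items can be added.

I₀ = { [C → . ,], [C → . g ,], [C → .], [F → . , F], [F → . C ,], [F' → . F] }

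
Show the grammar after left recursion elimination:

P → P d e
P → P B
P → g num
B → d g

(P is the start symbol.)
P → g num P'
P' → d e P'
P' → B P'
P' → ε
B → d g

P is directly left-recursive. The standard transformation for
  A → A α₁ | ... | A α_m | β₁ | ... | β_n
is
  A  → β₁ A' | ... | β_n A'
  A' → α₁ A' | ... | α_m A' | ε

P → g num becomes P → g num P'
P → P d e becomes P' → d e P'
P → P B becomes P' → B P'
Add P' → ε

Productions for other non-terminals are unchanged:
  B → d g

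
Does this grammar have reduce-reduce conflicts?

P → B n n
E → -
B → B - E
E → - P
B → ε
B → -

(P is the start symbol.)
Yes — I7: [B → .] vs [E → - .]

A reduce-reduce conflict occurs when an LR(0) state has two complete items [A → α .] and [B → β .] — both call for a reduction, and with no lookahead the parser cannot choose between them.

Augment with P' → P and build the canonical LR(0) collection (I0 = CLOSURE({[P' → . P]}), then GOTO on every symbol after a dot until no new states appear). It has 10 states:
  I0: { [B → . -], [B → . B - E], [B → .], [P → . B n n], [P' → . P] }  — shift, reduce
  I1: { [B → - .] }  — reduce
  I2: { [B → B . - E], [P → B . n n] }  — shift
  I3: { [P' → P .] }  — accept
  I4: { [B → B - . E], [E → . - P], [E → . -] }  — shift
  I5: { [P → B n . n] }  — shift
  I6: { [P → B n n .] }  — reduce
  I7: { [B → . -], [B → . B - E], [B → .], [E → - . P], [E → - .], [P → . B n n] }  — shift, 2 reduces
  I8: { [B → B - E .] }  — reduce
  I9: { [E → - P .] }  — reduce

I7 contains complete items [B → .], [E → - .] — reduce-reduce conflict.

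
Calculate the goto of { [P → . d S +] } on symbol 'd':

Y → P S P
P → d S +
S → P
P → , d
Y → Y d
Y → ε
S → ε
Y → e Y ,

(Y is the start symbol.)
{ [P → . , d], [P → . d S +], [P → d . S +], [S → . P], [S → .] }

GOTO(I, 'd') = CLOSURE({ [A → αX.β] : [A → α.Xβ] ∈ I, X = 'd' })

Items with dot before 'd', with the dot advanced:
  [P → . d S +] → [P → d . S +]
Closure of the advanced items:
  [P → d . S +] has the dot before S: add [S → . P], [S → .]
  [S → . P] has the dot before P: add [P → . d S +], [P → . , d]

GOTO = { [P → . , d], [P → . d S +], [P → d . S +], [S → . P], [S → .] }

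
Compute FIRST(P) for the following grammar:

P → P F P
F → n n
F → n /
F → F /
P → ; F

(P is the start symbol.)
{ ';' }

To compute FIRST(P), examine every production with P on the left-hand side, reading each right-hand side left to right until a non-nullable symbol is reached.

From P → P F P:
  - P is the symbol being defined: contributes nothing new
    P is not nullable, so stop
From P → ; F:
  - ';' is a terminal: add ';' and stop

Collecting: FIRST(P) = { ';' }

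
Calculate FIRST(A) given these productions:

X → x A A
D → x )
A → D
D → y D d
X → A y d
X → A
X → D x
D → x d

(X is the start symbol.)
FIRST sets of the other non-terminals involved (by the same procedure, iterated to a fixed point):
  FIRST(D) = { 'x', 'y' }

From A → D:
  - D is a non-terminal: add FIRST(D) \ {ε} = { 'x', 'y' }
    D is not nullable, so stop

Collecting: FIRST(A) = { 'x', 'y' }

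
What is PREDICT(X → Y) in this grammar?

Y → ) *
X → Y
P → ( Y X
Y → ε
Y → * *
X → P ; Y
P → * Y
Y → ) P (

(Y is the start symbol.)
PREDICT(X → Y) = (FIRST(RHS) \ {ε}) ∪ (FOLLOW(X) if ε ∈ FIRST(RHS), i.e. RHS ⇒* ε)
FIRST(Y) = { ')', '*', ε }
FIRST(Y) = { ')', '*', ε }
ε ∈ FIRST(Y) (the right-hand side is nullable), so add FOLLOW(X) = { '(', ';' }
PREDICT(X → Y) = { '(', ')', '*', ';' }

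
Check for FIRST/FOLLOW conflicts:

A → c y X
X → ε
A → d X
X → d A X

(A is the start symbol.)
Yes. X → d A X with FOLLOW(X) on { 'd' }

A FIRST/FOLLOW conflict occurs when a non-terminal N has a nullable alternative N → β (β ⇒* ε) and another alternative N → α with FIRST(α) ∩ FOLLOW(N) ≠ ∅: on such a lookahead the parser cannot decide between expanding α and letting N vanish via β.

Nullable non-terminals: X.

X: nullable alternative(s) X → ε; FOLLOW(X) = { $, 'd' }
  X → ε: FIRST \ {ε} = { } — this is the only nullable alternative, skip
  X → d A X: FIRST \ {ε} = { 'd' } — overlaps FOLLOW(X) on { 'd' }: CONFLICT

A has no nullable alternative, so no FIRST/FOLLOW check is needed there.

So the grammar has 1 FIRST/FOLLOW conflict (marked CONFLICT above).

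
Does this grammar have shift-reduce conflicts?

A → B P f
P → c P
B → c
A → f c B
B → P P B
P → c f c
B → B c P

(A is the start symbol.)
Augment with A' → A and build the canonical LR(0) collection (I0 = CLOSURE({[A' → . A]}), then GOTO on every symbol after a dot until no new states appear). It has 20 states:
  I0: { [A → . B P f], [A → . f c B], [A' → . A], [B → . B c P], [B → . P P B], [B → . c], [P → . c P], [P → . c f c] }  — shift
  I1: { [A' → A .] }  — accept
  I2: { [A → B . P f], [B → B . c P], [P → . c P], [P → . c f c] }  — shift
  I3: { [B → P . P B], [P → . c P], [P → . c f c] }  — shift
  I4: { [B → c .], [P → . c P], [P → . c f c], [P → c . P], [P → c . f c] }  — shift, reduce
  I5: { [A → f . c B] }  — shift
  I6: { [A → f c . B], [B → . B c P], [B → . P P B], [B → . c], [P → . c P], [P → . c f c] }  — shift
  I7: { [A → f c B .], [B → B . c P] }  — shift, reduce
  I8: { [B → B c . P], [P → . c P], [P → . c f c] }  — shift
  I9: { [B → B c P .] }  — reduce
  I10: { [P → . c P], [P → . c f c], [P → c . P], [P → c . f c] }  — shift
  I11: { [P → c P .] }  — reduce
  I12: { [P → c f . c] }  — shift
  I13: { [P → c f c .] }  — reduce
  I14: { [B → . B c P], [B → . P P B], [B → . c], [B → P P . B], [P → . c P], [P → . c f c] }  — shift
  I15: { [B → B . c P], [B → P P B .] }  — shift, reduce
  I16: { [A → B P . f] }  — shift
  I17: { [B → B c . P], [P → . c P], [P → . c f c], [P → c . P], [P → c . f c] }  — shift
  I18: { [B → B c P .], [P → c P .] }  — 2 reduces
  I19: { [A → B P f .] }  — reduce

I4 contains reduce item [B → c .] and shift items [P → . c P], [P → . c f c], [P → c . f c] — shift-reduce conflict.
I7 contains reduce item [A → f c B .] and shift item [B → B . c P] — shift-reduce conflict.
I15 contains reduce item [B → P P B .] and shift item [B → B . c P] — shift-reduce conflict.

Answer: Yes — I4: [B → c .] vs [P → . c P]; I7: [A → f c B .] vs [B → B . c P]; I15: [B → P P B .] vs [B → B . c P]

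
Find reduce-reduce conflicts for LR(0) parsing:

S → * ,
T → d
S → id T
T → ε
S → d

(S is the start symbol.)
A reduce-reduce conflict occurs when an LR(0) state has two complete items [A → α .] and [B → β .] — both call for a reduction, and with no lookahead the parser cannot choose between them.

Augment with S' → S and build the canonical LR(0) collection (I0 = CLOSURE({[S' → . S]}), then GOTO on every symbol after a dot until no new states appear). It has 8 states:
  I0: { [S → . * ,], [S → . d], [S → . id T], [S' → . S] }  — shift
  I1: { [S → * . ,] }  — shift
  I2: { [S' → S .] }  — accept
  I3: { [S → d .] }  — reduce
  I4: { [S → id . T], [T → . d], [T → .] }  — shift, reduce
  I5: { [S → id T .] }  — reduce
  I6: { [T → d .] }  — reduce
  I7: { [S → * , .] }  — reduce

No state contains more than one complete item.

Answer: No reduce-reduce conflicts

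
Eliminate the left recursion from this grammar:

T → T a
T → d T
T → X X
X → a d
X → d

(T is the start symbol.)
T is directly left-recursive. The standard transformation for
  A → A α₁ | ... | A α_m | β₁ | ... | β_n
is
  A  → β₁ A' | ... | β_n A'
  A' → α₁ A' | ... | α_m A' | ε

T → d T becomes T → d T T'
T → X X becomes T → X X T'
T → T a becomes T' → a T'
Add T' → ε

Productions for other non-terminals are unchanged:
  X → a d
  X → d

Resulting grammar:
T → d T T'
T → X X T'
T' → a T'
T' → ε
X → a d
X → d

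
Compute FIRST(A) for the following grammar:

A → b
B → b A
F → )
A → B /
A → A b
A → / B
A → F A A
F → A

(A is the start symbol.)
FIRST sets of the other non-terminals involved (by the same procedure, iterated to a fixed point):
  FIRST(B) = { 'b' }
  FIRST(F) = { ')', '/', 'b' }

From A → b:
  - b is a terminal: add 'b' and stop
From A → B /:
  - B is a non-terminal: add FIRST(B) \ {ε} = { 'b' }
    B is not nullable, so stop
From A → A b:
  - A is the symbol being defined: contributes nothing new
    A is not nullable, so stop
From A → / B:
  - '/' is a terminal: add '/' and stop
From A → F A A:
  - F is a non-terminal: add FIRST(F) \ {ε} = { ')', '/', 'b' }
    F is not nullable, so stop

Collecting: FIRST(A) = { ')', '/', 'b' }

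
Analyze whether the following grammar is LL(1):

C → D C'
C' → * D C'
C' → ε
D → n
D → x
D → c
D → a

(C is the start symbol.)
A grammar is LL(1) if for each non-terminal N with multiple productions, the predict sets of those productions are pairwise disjoint, where PREDICT(N → α) = (FIRST(α) \ {ε}) ∪ (FOLLOW(N) if α ⇒* ε).

Relevant sets:
  FOLLOW(C') = { $ }

For C':
  PREDICT(C' → '*' D C') = { '*' }
  PREDICT(C' → ε) = { $ }
For D:
  PREDICT(D → n) = { 'n' }
  PREDICT(D → x) = { 'x' }
  PREDICT(D → c) = { 'c' }
  PREDICT(D → a) = { 'a' }
C has a single production, so nothing to check there.

All predict sets are disjoint. The grammar IS LL(1).

Answer: Yes, the grammar is LL(1).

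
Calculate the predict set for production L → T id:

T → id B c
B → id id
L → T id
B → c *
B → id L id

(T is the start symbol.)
PREDICT(L → T id) = (FIRST(RHS) \ {ε}) ∪ (FOLLOW(L) if ε ∈ FIRST(RHS), i.e. RHS ⇒* ε)
FIRST(T) = { 'id' }
FIRST(T id) = { 'id' }
ε ∉ FIRST(T id), so FOLLOW(L) is not added.
PREDICT(L → T id) = { 'id' }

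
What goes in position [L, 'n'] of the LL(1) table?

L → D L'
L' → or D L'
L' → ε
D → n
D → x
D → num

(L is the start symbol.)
To find M[L, 'n'], we find productions for L where 'n' is in the predict set (PREDICT(N → α) = (FIRST(α) \ {ε}) ∪ (FOLLOW(N) if α ⇒* ε)).

Relevant sets:
  FIRST(D) = { 'n', 'num', 'x' }

L → D L': PREDICT = { 'n', 'num', 'x' }
  'n' is in predict set, so this production goes in M[L, 'n']

M[L, 'n'] = L → D L'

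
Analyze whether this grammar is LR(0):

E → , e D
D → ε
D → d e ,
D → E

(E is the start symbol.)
A grammar is LR(0) if no state in the canonical LR(0) collection has:
  - both a shift item (dot before a terminal) and a complete item (shift-reduce conflict), or
  - two or more complete items (reduce-reduce conflict; the accept item [E' → E .] counts as a complete item here).

Augment with E' → E and build the canonical LR(0) collection (I0 = CLOSURE({[E' → . E]}), then GOTO on every symbol after a dot until no new states appear). It has 9 states:
  I0: { [E → . , e D], [E' → . E] }  — shift
  I1: { [E → , . e D] }  — shift
  I2: { [E' → E .] }  — accept
  I3: { [D → . E], [D → . d e ,], [D → .], [E → , e . D], [E → . , e D] }  — shift, reduce
  I4: { [E → , e D .] }  — reduce
  I5: { [D → E .] }  — reduce
  I6: { [D → d . e ,] }  — shift
  I7: { [D → d e . ,] }  — shift
  I8: { [D → d e , .] }  — reduce

Conflict in state I3:
  Shift-reduce conflict between [D → .] and [D → . d e ,]
So the grammar is NOT LR(0).

Answer: No. Shift-reduce conflict between [D → .] and [D → . d e ,]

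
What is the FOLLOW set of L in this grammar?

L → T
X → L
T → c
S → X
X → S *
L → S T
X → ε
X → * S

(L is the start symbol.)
{ $, '*', 'c' }

L is the start symbol, so $ ∈ FOLLOW(L).
In X → L: L is at the end, add FOLLOW(X)

The FOLLOW sets referred to above (computed the same way, to a fixed point):
  FOLLOW(X) = { '*', 'c' }

Taking the union: FOLLOW(L) = { $, '*', 'c' }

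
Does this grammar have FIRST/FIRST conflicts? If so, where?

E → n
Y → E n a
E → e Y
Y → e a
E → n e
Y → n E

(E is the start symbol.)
A FIRST/FIRST conflict occurs when two productions N → α and N → β for the same non-terminal have FIRST(α) ∩ FIRST(β) ≠ ∅ (with ε ∈ FIRST of a nullable right-hand side, so two nullable alternatives also conflict).

FIRST sets of the non-terminals at (or reachable through a nullable prefix from) the front of some alternative:
  FIRST(E) = { 'e', 'n' }

Productions for E:
  E → n: FIRST = { 'n' }
  E → e Y: FIRST = { 'e' }
  E → n e: FIRST = { 'n' }
Productions for Y:
  Y → E n a: FIRST = { 'e', 'n' }
  Y → e a: FIRST = { 'e' }
  Y → n E: FIRST = { 'n' }

Conflict for E: E → n and E → n e
  Overlap: { 'n' }
Conflict for Y: Y → E n a and Y → e a
  Overlap: { 'e' }
Conflict for Y: Y → E n a and Y → n E
  Overlap: { 'n' }

Answer: Yes. E → n / E → n e on { 'n' }; Y → E n a / Y → e a on { 'e' }; Y → E n a / Y → n E on { 'n' }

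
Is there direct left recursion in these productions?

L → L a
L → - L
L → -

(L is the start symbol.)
Direct left recursion occurs when N → N α for some non-terminal N (the right-hand side begins with the left-hand side itself).

L → L a: LEFT RECURSIVE (starts with L)
L → - L: starts with '-'
L → -: starts with '-'

The grammar has direct left recursion on: L.

Answer: Yes, L is left-recursive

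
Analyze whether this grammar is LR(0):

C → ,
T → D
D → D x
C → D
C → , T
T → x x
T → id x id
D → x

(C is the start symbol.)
Augment with C' → C and build the canonical LR(0) collection (I0 = CLOSURE({[C' → . C]}), then GOTO on every symbol after a dot until no new states appear). It has 13 states:
  I0: { [C → . , T], [C → . ,], [C → . D], [C' → . C], [D → . D x], [D → . x] }  — shift
  I1: { [C → , . T], [C → , .], [D → . D x], [D → . x], [T → . D], [T → . id x id], [T → . x x] }  — shift, reduce
  I2: { [C' → C .] }  — accept
  I3: { [C → D .], [D → D . x] }  — shift, reduce
  I4: { [D → x .] }  — reduce
  I5: { [D → D x .] }  — reduce
  I6: { [D → D . x], [T → D .] }  — shift, reduce
  I7: { [C → , T .] }  — reduce
  I8: { [T → id . x id] }  — shift
  I9: { [D → x .], [T → x . x] }  — shift, reduce
  I10: { [T → x x .] }  — reduce
  I11: { [T → id x . id] }  — shift
  I12: { [T → id x id .] }  — reduce

Conflict in state I1:
  Shift-reduce conflict between [C → , .] and [D → . x]
So the grammar is NOT LR(0).

Answer: No. Shift-reduce conflict between [C → , .] and [D → . x]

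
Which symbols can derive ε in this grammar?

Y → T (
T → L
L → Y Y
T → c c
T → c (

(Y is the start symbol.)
None

A non-terminal is nullable if it can derive ε (the empty string): either it has an ε-production, or it has a production whose right-hand side consists entirely of nullable non-terminals.

There are no ε-productions, so no non-terminal can derive ε.
No non-terminals are nullable.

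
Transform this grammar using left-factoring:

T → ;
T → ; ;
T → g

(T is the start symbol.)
T → ; T'
T' → ε
T' → ;
T → g

Left-factoring transforms A → αβ₁ | αβ₂ into A → αA' and A' → β₁ | β₂
(α is the longest common prefix among the alternatives). Repeat until
no nonterminal has two alternatives with a common prefix.

Round 1: T has alternatives sharing prefix ';'. Introduce T': T → ; T'
  Add: T' → ε
  Add: T' → ;

No remaining common prefixes — done.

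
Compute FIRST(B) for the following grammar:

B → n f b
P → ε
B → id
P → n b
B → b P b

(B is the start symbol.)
{ 'b', 'id', 'n' }

To compute FIRST(B), examine every production with B on the left-hand side, reading each right-hand side left to right until a non-nullable symbol is reached.

From B → n f b:
  - n is a terminal: add 'n' and stop
From B → id:
  - id is a terminal: add 'id' and stop
From B → b P b:
  - b is a terminal: add 'b' and stop

Collecting: FIRST(B) = { 'b', 'id', 'n' }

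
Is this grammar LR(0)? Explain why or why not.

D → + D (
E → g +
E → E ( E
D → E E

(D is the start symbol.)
No. Shift-reduce conflict between [D → E E .] and [E → E . ( E]

A grammar is LR(0) if no state in the canonical LR(0) collection has:
  - both a shift item (dot before a terminal) and a complete item (shift-reduce conflict), or
  - two or more complete items (reduce-reduce conflict; the accept item [D' → D .] counts as a complete item here).

Augment with D' → D and build the canonical LR(0) collection (I0 = CLOSURE({[D' → . D]}), then GOTO on every symbol after a dot until no new states appear). It has 11 states:
  I0: { [D → . + D (], [D → . E E], [D' → . D], [E → . E ( E], [E → . g +] }  — shift
  I1: { [D → + . D (], [D → . + D (], [D → . E E], [E → . E ( E], [E → . g +] }  — shift
  I2: { [D' → D .] }  — accept
  I3: { [D → E . E], [E → . E ( E], [E → . g +], [E → E . ( E] }  — shift
  I4: { [E → g . +] }  — shift
  I5: { [E → g + .] }  — reduce
  I6: { [E → . E ( E], [E → . g +], [E → E ( . E] }  — shift
  I7: { [D → E E .], [E → E . ( E] }  — shift, reduce
  I8: { [E → E ( E .], [E → E . ( E] }  — shift, reduce
  I9: { [D → + D . (] }  — shift
  I10: { [D → + D ( .] }  — reduce

Conflict in state I7:
  Shift-reduce conflict between [D → E E .] and [E → E . ( E]
So the grammar is NOT LR(0).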